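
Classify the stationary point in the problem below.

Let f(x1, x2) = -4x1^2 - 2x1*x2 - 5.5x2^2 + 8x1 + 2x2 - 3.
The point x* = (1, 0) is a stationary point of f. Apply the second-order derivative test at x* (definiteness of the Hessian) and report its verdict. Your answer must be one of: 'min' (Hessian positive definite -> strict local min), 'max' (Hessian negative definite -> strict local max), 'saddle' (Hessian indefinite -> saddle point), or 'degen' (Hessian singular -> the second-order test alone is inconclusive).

Compute the Hessian H = grad^2 f:
  H = [[-8, -2], [-2, -11]]
Verify stationarity: grad f(x*) = H x* + g = (0, 0).
Eigenvalues of H: -12, -7.
Both eigenvalues < 0, so H is negative definite -> x* is a strict local max.

max


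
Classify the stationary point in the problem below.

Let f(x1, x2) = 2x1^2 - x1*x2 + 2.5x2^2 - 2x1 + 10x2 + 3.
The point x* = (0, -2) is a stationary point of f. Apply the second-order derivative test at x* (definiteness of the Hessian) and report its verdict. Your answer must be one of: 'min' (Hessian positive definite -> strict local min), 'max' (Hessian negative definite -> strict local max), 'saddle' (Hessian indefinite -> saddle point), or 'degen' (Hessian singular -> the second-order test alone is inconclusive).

Compute the Hessian H = grad^2 f:
  H = [[4, -1], [-1, 5]]
Verify stationarity: grad f(x*) = H x* + g = (0, 0).
Eigenvalues of H: 3.382, 5.618.
Both eigenvalues > 0, so H is positive definite -> x* is a strict local min.

min


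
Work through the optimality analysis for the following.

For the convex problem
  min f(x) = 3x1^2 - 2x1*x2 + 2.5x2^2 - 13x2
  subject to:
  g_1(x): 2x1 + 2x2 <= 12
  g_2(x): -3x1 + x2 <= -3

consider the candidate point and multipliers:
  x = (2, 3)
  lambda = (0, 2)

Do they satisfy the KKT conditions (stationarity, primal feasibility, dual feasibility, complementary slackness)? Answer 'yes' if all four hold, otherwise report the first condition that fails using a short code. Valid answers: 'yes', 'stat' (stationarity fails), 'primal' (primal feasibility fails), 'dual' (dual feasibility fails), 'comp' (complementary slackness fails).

Gradient of f: grad f(x) = Q x + c = (6, -2)
Constraint values g_i(x) = a_i^T x - b_i:
  g_1((2, 3)) = -2
  g_2((2, 3)) = 0
Stationarity residual: grad f(x) + sum_i lambda_i a_i = (0, 0)
  -> stationarity OK
Primal feasibility (all g_i <= 0): OK
Dual feasibility (all lambda_i >= 0): OK
Complementary slackness (lambda_i * g_i(x) = 0 for all i): OK

Verdict: yes, KKT holds.

yes


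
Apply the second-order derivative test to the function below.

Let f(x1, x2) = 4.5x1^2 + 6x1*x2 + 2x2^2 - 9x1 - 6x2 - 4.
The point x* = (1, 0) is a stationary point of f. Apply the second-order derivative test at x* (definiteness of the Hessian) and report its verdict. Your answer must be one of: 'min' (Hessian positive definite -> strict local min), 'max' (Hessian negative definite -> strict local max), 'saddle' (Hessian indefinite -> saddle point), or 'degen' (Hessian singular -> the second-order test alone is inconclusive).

Compute the Hessian H = grad^2 f:
  H = [[9, 6], [6, 4]]
Verify stationarity: grad f(x*) = H x* + g = (0, 0).
Eigenvalues of H: 0, 13.
H has a zero eigenvalue (singular; positive semidefinite but not definite), so H is neither positive definite, negative definite, nor indefinite. The second-order test alone is inconclusive -> degen.
(Indeed, f is constant along the null direction of H through x*, so x* is not a strict local extremum.)

degen


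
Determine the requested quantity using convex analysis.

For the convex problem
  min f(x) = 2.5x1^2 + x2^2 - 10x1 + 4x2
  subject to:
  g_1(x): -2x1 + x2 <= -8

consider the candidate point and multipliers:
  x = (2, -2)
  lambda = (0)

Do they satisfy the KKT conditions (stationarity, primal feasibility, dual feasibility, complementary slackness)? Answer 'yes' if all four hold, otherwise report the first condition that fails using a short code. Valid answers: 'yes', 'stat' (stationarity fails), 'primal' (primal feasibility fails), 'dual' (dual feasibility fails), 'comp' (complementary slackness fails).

Gradient of f: grad f(x) = Q x + c = (0, 0)
Constraint values g_i(x) = a_i^T x - b_i:
  g_1((2, -2)) = 2
Stationarity residual: grad f(x) + sum_i lambda_i a_i = (0, 0)
  -> stationarity OK
Primal feasibility (all g_i <= 0): FAILS
Dual feasibility (all lambda_i >= 0): OK
Complementary slackness (lambda_i * g_i(x) = 0 for all i): OK

Verdict: the first failing condition is primal_feasibility -> primal.

primal


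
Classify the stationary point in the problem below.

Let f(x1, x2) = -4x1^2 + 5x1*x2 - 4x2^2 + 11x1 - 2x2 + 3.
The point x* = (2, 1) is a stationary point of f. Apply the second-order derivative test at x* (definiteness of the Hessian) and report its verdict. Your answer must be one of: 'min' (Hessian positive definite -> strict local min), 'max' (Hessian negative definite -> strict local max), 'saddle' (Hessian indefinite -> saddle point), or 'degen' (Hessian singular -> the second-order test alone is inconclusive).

Compute the Hessian H = grad^2 f:
  H = [[-8, 5], [5, -8]]
Verify stationarity: grad f(x*) = H x* + g = (0, 0).
Eigenvalues of H: -13, -3.
Both eigenvalues < 0, so H is negative definite -> x* is a strict local max.

max


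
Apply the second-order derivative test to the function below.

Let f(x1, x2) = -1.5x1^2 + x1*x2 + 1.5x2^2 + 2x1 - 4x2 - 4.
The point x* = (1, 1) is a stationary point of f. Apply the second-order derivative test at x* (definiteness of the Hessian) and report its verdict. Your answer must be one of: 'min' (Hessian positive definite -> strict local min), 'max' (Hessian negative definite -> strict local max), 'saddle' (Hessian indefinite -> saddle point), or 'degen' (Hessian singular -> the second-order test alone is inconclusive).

Compute the Hessian H = grad^2 f:
  H = [[-3, 1], [1, 3]]
Verify stationarity: grad f(x*) = H x* + g = (0, 0).
Eigenvalues of H: -3.1623, 3.1623.
Eigenvalues have mixed signs, so H is indefinite -> x* is a saddle point.

saddle


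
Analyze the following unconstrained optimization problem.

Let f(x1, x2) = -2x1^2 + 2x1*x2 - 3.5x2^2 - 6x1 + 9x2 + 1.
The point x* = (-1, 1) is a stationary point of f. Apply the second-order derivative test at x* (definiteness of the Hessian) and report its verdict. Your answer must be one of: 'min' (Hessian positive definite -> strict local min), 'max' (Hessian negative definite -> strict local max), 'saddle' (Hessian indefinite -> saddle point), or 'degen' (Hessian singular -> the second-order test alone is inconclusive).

Compute the Hessian H = grad^2 f:
  H = [[-4, 2], [2, -7]]
Verify stationarity: grad f(x*) = H x* + g = (0, 0).
Eigenvalues of H: -8, -3.
Both eigenvalues < 0, so H is negative definite -> x* is a strict local max.

max


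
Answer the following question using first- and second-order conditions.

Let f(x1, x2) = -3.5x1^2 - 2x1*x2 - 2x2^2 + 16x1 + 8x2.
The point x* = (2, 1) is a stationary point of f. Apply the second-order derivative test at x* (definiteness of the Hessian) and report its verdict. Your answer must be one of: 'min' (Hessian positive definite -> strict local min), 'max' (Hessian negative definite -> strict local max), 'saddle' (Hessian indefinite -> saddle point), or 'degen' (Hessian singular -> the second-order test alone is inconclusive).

Compute the Hessian H = grad^2 f:
  H = [[-7, -2], [-2, -4]]
Verify stationarity: grad f(x*) = H x* + g = (0, 0).
Eigenvalues of H: -8, -3.
Both eigenvalues < 0, so H is negative definite -> x* is a strict local max.

max


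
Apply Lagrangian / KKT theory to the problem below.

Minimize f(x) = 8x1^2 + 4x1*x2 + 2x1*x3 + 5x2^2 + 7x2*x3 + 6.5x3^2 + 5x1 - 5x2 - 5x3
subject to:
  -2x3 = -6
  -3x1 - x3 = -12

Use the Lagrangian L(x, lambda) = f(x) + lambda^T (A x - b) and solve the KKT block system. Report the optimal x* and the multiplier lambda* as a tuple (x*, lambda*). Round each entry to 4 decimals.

Form the Lagrangian:
  L(x, lambda) = (1/2) x^T Q x + c^T x + lambda^T (A x - b)
Stationarity (grad_x L = 0): Q x + c + A^T lambda = 0.
Primal feasibility: A x = b.

This gives the KKT block system:
  [ Q   A^T ] [ x     ]   [-c ]
  [ A    0  ] [ lambda ] = [ b ]

Solving the linear system:
  x*      = (3, -2.8, 3)
  lambda* = (2.2333, 15.9333)
  f(x*)   = 109.3

x* = (3, -2.8, 3), lambda* = (2.2333, 15.9333)


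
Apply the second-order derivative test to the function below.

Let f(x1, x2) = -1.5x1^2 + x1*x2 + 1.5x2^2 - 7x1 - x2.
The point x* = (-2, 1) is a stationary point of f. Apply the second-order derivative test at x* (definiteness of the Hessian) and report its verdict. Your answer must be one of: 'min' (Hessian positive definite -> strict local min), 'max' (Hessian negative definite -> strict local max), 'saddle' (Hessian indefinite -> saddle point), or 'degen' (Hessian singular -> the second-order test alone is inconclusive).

Compute the Hessian H = grad^2 f:
  H = [[-3, 1], [1, 3]]
Verify stationarity: grad f(x*) = H x* + g = (0, 0).
Eigenvalues of H: -3.1623, 3.1623.
Eigenvalues have mixed signs, so H is indefinite -> x* is a saddle point.

saddle


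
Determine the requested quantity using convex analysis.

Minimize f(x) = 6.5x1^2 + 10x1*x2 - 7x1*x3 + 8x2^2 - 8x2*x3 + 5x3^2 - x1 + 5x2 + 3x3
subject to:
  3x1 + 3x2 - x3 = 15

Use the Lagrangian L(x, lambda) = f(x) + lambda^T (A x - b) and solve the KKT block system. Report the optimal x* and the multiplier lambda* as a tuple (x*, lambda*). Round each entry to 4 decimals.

Form the Lagrangian:
  L(x, lambda) = (1/2) x^T Q x + c^T x + lambda^T (A x - b)
Stationarity (grad_x L = 0): Q x + c + A^T lambda = 0.
Primal feasibility: A x = b.

This gives the KKT block system:
  [ Q   A^T ] [ x     ]   [-c ]
  [ A    0  ] [ lambda ] = [ b ]

Solving the linear system:
  x*      = (4.2222, 1.4444, 2)
  lambda* = (-18.1111)
  f(x*)   = 140.3333

x* = (4.2222, 1.4444, 2), lambda* = (-18.1111)


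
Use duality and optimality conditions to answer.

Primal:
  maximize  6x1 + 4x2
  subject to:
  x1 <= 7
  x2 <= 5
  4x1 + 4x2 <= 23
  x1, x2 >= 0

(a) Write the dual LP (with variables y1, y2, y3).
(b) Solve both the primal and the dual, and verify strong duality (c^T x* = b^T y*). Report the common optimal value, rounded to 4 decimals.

The standard primal-dual pair for 'max c^T x s.t. A x <= b, x >= 0' is:
  Dual:  min b^T y  s.t.  A^T y >= c,  y >= 0.

So the dual LP is:
  minimize  7y1 + 5y2 + 23y3
  subject to:
    y1 + 4y3 >= 6
    y2 + 4y3 >= 4
    y1, y2, y3 >= 0

Solving the primal: x* = (5.75, 0).
  primal value c^T x* = 34.5.
Solving the dual: y* = (0, 0, 1.5).
  dual value b^T y* = 34.5.
Strong duality: c^T x* = b^T y*. Confirmed.

34.5


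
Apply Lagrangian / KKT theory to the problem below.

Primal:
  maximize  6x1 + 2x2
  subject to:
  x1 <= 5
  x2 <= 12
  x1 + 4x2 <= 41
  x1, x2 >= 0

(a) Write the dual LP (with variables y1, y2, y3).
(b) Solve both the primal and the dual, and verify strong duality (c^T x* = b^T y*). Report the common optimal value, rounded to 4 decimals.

The standard primal-dual pair for 'max c^T x s.t. A x <= b, x >= 0' is:
  Dual:  min b^T y  s.t.  A^T y >= c,  y >= 0.

So the dual LP is:
  minimize  5y1 + 12y2 + 41y3
  subject to:
    y1 + y3 >= 6
    y2 + 4y3 >= 2
    y1, y2, y3 >= 0

Solving the primal: x* = (5, 9).
  primal value c^T x* = 48.
Solving the dual: y* = (5.5, 0, 0.5).
  dual value b^T y* = 48.
Strong duality: c^T x* = b^T y*. Confirmed.

48


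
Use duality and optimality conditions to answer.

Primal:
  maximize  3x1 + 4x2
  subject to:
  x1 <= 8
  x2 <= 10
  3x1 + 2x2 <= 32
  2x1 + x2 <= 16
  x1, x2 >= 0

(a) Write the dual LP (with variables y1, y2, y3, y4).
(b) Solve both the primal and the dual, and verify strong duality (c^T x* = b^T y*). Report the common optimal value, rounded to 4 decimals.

The standard primal-dual pair for 'max c^T x s.t. A x <= b, x >= 0' is:
  Dual:  min b^T y  s.t.  A^T y >= c,  y >= 0.

So the dual LP is:
  minimize  8y1 + 10y2 + 32y3 + 16y4
  subject to:
    y1 + 3y3 + 2y4 >= 3
    y2 + 2y3 + y4 >= 4
    y1, y2, y3, y4 >= 0

Solving the primal: x* = (3, 10).
  primal value c^T x* = 49.
Solving the dual: y* = (0, 2.5, 0, 1.5).
  dual value b^T y* = 49.
Strong duality: c^T x* = b^T y*. Confirmed.

49


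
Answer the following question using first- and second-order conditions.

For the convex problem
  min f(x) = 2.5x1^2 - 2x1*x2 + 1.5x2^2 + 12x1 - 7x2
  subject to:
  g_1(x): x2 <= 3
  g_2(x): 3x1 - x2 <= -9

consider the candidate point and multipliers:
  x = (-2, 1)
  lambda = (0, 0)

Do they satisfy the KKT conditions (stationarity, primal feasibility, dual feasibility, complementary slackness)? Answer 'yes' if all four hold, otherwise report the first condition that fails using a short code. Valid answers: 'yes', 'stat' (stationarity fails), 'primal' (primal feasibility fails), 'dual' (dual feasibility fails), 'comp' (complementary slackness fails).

Gradient of f: grad f(x) = Q x + c = (0, 0)
Constraint values g_i(x) = a_i^T x - b_i:
  g_1((-2, 1)) = -2
  g_2((-2, 1)) = 2
Stationarity residual: grad f(x) + sum_i lambda_i a_i = (0, 0)
  -> stationarity OK
Primal feasibility (all g_i <= 0): FAILS
Dual feasibility (all lambda_i >= 0): OK
Complementary slackness (lambda_i * g_i(x) = 0 for all i): OK

Verdict: the first failing condition is primal_feasibility -> primal.

primal


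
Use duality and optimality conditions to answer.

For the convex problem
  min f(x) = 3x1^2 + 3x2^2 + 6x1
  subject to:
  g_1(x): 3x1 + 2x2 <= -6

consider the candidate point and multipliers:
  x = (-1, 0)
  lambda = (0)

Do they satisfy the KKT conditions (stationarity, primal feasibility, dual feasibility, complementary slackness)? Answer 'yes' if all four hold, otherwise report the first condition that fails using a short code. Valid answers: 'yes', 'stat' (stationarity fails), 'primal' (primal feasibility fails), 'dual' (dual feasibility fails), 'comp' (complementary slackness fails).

Gradient of f: grad f(x) = Q x + c = (0, 0)
Constraint values g_i(x) = a_i^T x - b_i:
  g_1((-1, 0)) = 3
Stationarity residual: grad f(x) + sum_i lambda_i a_i = (0, 0)
  -> stationarity OK
Primal feasibility (all g_i <= 0): FAILS
Dual feasibility (all lambda_i >= 0): OK
Complementary slackness (lambda_i * g_i(x) = 0 for all i): OK

Verdict: the first failing condition is primal_feasibility -> primal.

primal


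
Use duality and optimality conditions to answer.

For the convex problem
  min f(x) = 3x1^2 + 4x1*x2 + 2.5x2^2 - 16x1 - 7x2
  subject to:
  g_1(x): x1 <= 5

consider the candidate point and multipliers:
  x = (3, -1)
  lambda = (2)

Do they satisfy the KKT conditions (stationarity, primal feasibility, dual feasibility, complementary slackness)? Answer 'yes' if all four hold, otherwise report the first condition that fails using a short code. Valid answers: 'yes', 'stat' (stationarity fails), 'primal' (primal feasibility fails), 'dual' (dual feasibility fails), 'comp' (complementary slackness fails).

Gradient of f: grad f(x) = Q x + c = (-2, 0)
Constraint values g_i(x) = a_i^T x - b_i:
  g_1((3, -1)) = -2
Stationarity residual: grad f(x) + sum_i lambda_i a_i = (0, 0)
  -> stationarity OK
Primal feasibility (all g_i <= 0): OK
Dual feasibility (all lambda_i >= 0): OK
Complementary slackness (lambda_i * g_i(x) = 0 for all i): FAILS

Verdict: the first failing condition is complementary_slackness -> comp.

comp


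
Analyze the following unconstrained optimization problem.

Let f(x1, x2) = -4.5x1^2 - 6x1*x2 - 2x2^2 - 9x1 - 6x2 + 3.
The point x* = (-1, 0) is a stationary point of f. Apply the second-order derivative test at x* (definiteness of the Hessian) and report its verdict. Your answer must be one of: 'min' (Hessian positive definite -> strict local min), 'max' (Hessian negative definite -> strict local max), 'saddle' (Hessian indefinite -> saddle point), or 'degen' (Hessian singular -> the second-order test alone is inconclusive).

Compute the Hessian H = grad^2 f:
  H = [[-9, -6], [-6, -4]]
Verify stationarity: grad f(x*) = H x* + g = (0, 0).
Eigenvalues of H: -13, 0.
H has a zero eigenvalue (singular; negative semidefinite but not definite), so H is neither positive definite, negative definite, nor indefinite. The second-order test alone is inconclusive -> degen.
(Indeed, f is constant along the null direction of H through x*, so x* is not a strict local extremum.)

degen


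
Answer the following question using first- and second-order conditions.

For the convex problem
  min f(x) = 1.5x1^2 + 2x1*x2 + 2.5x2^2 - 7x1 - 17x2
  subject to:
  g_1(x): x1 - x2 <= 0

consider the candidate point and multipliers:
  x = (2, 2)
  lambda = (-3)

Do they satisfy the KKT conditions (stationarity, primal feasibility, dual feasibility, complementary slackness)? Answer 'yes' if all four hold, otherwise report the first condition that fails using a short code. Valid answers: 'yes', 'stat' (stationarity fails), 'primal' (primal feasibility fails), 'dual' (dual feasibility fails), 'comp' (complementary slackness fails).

Gradient of f: grad f(x) = Q x + c = (3, -3)
Constraint values g_i(x) = a_i^T x - b_i:
  g_1((2, 2)) = 0
Stationarity residual: grad f(x) + sum_i lambda_i a_i = (0, 0)
  -> stationarity OK
Primal feasibility (all g_i <= 0): OK
Dual feasibility (all lambda_i >= 0): FAILS
Complementary slackness (lambda_i * g_i(x) = 0 for all i): OK

Verdict: the first failing condition is dual_feasibility -> dual.

dual


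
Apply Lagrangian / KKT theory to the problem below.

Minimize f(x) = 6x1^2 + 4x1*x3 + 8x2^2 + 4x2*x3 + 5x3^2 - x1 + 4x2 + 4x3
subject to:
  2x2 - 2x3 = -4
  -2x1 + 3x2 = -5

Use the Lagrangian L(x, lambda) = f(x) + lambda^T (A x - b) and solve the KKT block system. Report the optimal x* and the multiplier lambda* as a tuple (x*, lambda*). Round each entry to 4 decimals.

Form the Lagrangian:
  L(x, lambda) = (1/2) x^T Q x + c^T x + lambda^T (A x - b)
Stationarity (grad_x L = 0): Q x + c + A^T lambda = 0.
Primal feasibility: A x = b.

This gives the KKT block system:
  [ Q   A^T ] [ x     ]   [-c ]
  [ A    0  ] [ lambda ] = [ b ]

Solving the linear system:
  x*      = (0.4144, -1.3904, 0.6096)
  lambda* = (3.0959, 3.2055)
  f(x*)   = 12.4366

x* = (0.4144, -1.3904, 0.6096), lambda* = (3.0959, 3.2055)


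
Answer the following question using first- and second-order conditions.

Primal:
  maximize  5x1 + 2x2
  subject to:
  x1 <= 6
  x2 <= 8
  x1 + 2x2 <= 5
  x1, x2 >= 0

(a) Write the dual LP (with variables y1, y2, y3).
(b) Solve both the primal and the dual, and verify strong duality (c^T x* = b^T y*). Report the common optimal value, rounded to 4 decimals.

The standard primal-dual pair for 'max c^T x s.t. A x <= b, x >= 0' is:
  Dual:  min b^T y  s.t.  A^T y >= c,  y >= 0.

So the dual LP is:
  minimize  6y1 + 8y2 + 5y3
  subject to:
    y1 + y3 >= 5
    y2 + 2y3 >= 2
    y1, y2, y3 >= 0

Solving the primal: x* = (5, 0).
  primal value c^T x* = 25.
Solving the dual: y* = (0, 0, 5).
  dual value b^T y* = 25.
Strong duality: c^T x* = b^T y*. Confirmed.

25


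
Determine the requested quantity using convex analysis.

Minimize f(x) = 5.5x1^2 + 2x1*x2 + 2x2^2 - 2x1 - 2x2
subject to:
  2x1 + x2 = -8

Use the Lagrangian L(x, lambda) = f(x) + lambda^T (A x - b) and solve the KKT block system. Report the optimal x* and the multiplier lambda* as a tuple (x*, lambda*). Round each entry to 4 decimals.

Form the Lagrangian:
  L(x, lambda) = (1/2) x^T Q x + c^T x + lambda^T (A x - b)
Stationarity (grad_x L = 0): Q x + c + A^T lambda = 0.
Primal feasibility: A x = b.

This gives the KKT block system:
  [ Q   A^T ] [ x     ]   [-c ]
  [ A    0  ] [ lambda ] = [ b ]

Solving the linear system:
  x*      = (-2.6316, -2.7368)
  lambda* = (18.2105)
  f(x*)   = 78.2105

x* = (-2.6316, -2.7368), lambda* = (18.2105)


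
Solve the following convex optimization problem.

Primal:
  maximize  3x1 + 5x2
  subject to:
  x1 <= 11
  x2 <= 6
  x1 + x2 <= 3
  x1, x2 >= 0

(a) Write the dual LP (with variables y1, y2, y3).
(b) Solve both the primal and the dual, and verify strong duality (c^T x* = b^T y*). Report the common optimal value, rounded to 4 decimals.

The standard primal-dual pair for 'max c^T x s.t. A x <= b, x >= 0' is:
  Dual:  min b^T y  s.t.  A^T y >= c,  y >= 0.

So the dual LP is:
  minimize  11y1 + 6y2 + 3y3
  subject to:
    y1 + y3 >= 3
    y2 + y3 >= 5
    y1, y2, y3 >= 0

Solving the primal: x* = (0, 3).
  primal value c^T x* = 15.
Solving the dual: y* = (0, 0, 5).
  dual value b^T y* = 15.
Strong duality: c^T x* = b^T y*. Confirmed.

15


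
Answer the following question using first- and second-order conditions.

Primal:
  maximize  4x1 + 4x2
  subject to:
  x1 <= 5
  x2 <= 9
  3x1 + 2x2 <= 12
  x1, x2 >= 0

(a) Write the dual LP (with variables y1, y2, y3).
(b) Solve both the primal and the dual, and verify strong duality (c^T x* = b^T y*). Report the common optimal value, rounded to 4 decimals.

The standard primal-dual pair for 'max c^T x s.t. A x <= b, x >= 0' is:
  Dual:  min b^T y  s.t.  A^T y >= c,  y >= 0.

So the dual LP is:
  minimize  5y1 + 9y2 + 12y3
  subject to:
    y1 + 3y3 >= 4
    y2 + 2y3 >= 4
    y1, y2, y3 >= 0

Solving the primal: x* = (0, 6).
  primal value c^T x* = 24.
Solving the dual: y* = (0, 0, 2).
  dual value b^T y* = 24.
Strong duality: c^T x* = b^T y*. Confirmed.

24


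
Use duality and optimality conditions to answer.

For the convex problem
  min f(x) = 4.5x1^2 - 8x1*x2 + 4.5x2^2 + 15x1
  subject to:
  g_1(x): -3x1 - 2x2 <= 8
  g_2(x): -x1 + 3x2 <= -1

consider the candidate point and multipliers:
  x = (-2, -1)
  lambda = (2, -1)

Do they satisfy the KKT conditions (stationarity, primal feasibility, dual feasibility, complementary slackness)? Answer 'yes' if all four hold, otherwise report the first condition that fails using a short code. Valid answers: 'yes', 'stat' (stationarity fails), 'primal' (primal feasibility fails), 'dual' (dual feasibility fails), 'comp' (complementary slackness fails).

Gradient of f: grad f(x) = Q x + c = (5, 7)
Constraint values g_i(x) = a_i^T x - b_i:
  g_1((-2, -1)) = 0
  g_2((-2, -1)) = 0
Stationarity residual: grad f(x) + sum_i lambda_i a_i = (0, 0)
  -> stationarity OK
Primal feasibility (all g_i <= 0): OK
Dual feasibility (all lambda_i >= 0): FAILS
Complementary slackness (lambda_i * g_i(x) = 0 for all i): OK

Verdict: the first failing condition is dual_feasibility -> dual.

dual


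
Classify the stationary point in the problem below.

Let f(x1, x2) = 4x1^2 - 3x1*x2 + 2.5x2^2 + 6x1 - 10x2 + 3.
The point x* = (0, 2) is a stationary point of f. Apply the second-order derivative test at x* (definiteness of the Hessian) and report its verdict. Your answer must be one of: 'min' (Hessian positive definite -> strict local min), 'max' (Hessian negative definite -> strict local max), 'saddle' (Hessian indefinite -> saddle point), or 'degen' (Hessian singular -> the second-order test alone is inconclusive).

Compute the Hessian H = grad^2 f:
  H = [[8, -3], [-3, 5]]
Verify stationarity: grad f(x*) = H x* + g = (0, 0).
Eigenvalues of H: 3.1459, 9.8541.
Both eigenvalues > 0, so H is positive definite -> x* is a strict local min.

min


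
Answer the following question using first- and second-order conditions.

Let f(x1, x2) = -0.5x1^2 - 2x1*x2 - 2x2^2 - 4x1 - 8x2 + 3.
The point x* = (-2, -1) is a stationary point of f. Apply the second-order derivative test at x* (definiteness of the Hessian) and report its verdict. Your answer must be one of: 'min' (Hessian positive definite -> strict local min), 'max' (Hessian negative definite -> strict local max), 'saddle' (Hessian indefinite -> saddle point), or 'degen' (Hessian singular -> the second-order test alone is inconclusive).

Compute the Hessian H = grad^2 f:
  H = [[-1, -2], [-2, -4]]
Verify stationarity: grad f(x*) = H x* + g = (0, 0).
Eigenvalues of H: -5, 0.
H has a zero eigenvalue (singular; negative semidefinite but not definite), so H is neither positive definite, negative definite, nor indefinite. The second-order test alone is inconclusive -> degen.
(Indeed, f is constant along the null direction of H through x*, so x* is not a strict local extremum.)

degen


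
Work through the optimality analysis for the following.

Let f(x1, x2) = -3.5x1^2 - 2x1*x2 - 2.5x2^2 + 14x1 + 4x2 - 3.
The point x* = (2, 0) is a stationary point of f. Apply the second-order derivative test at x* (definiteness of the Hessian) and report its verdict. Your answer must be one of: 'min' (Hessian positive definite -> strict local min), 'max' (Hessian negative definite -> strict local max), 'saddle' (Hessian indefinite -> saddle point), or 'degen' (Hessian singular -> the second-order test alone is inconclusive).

Compute the Hessian H = grad^2 f:
  H = [[-7, -2], [-2, -5]]
Verify stationarity: grad f(x*) = H x* + g = (0, 0).
Eigenvalues of H: -8.2361, -3.7639.
Both eigenvalues < 0, so H is negative definite -> x* is a strict local max.

max


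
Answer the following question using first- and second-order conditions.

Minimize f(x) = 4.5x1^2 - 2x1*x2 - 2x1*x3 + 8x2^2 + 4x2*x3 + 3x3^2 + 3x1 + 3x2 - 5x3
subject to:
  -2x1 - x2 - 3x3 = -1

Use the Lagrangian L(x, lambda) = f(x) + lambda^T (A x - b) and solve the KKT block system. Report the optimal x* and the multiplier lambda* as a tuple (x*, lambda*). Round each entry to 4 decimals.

Form the Lagrangian:
  L(x, lambda) = (1/2) x^T Q x + c^T x + lambda^T (A x - b)
Stationarity (grad_x L = 0): Q x + c + A^T lambda = 0.
Primal feasibility: A x = b.

This gives the KKT block system:
  [ Q   A^T ] [ x     ]   [-c ]
  [ A    0  ] [ lambda ] = [ b ]

Solving the linear system:
  x*      = (-0.3869, -0.4546, 0.7428)
  lambda* = (-0.5293)
  f(x*)   = -3.384

x* = (-0.3869, -0.4546, 0.7428), lambda* = (-0.5293)


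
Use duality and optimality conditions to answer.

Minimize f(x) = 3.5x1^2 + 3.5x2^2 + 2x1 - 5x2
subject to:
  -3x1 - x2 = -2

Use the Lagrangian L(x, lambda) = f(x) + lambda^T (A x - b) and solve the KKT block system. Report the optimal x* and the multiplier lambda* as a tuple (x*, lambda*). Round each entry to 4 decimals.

Form the Lagrangian:
  L(x, lambda) = (1/2) x^T Q x + c^T x + lambda^T (A x - b)
Stationarity (grad_x L = 0): Q x + c + A^T lambda = 0.
Primal feasibility: A x = b.

This gives the KKT block system:
  [ Q   A^T ] [ x     ]   [-c ]
  [ A    0  ] [ lambda ] = [ b ]

Solving the linear system:
  x*      = (0.3571, 0.9286)
  lambda* = (1.5)
  f(x*)   = -0.4643

x* = (0.3571, 0.9286), lambda* = (1.5)


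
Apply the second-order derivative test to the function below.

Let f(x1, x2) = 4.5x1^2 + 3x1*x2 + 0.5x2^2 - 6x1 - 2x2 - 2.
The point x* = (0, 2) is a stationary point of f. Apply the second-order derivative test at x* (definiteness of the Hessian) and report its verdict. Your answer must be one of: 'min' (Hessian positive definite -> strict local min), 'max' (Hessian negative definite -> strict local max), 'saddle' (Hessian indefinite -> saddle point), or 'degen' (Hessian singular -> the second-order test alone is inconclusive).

Compute the Hessian H = grad^2 f:
  H = [[9, 3], [3, 1]]
Verify stationarity: grad f(x*) = H x* + g = (0, 0).
Eigenvalues of H: 0, 10.
H has a zero eigenvalue (singular; positive semidefinite but not definite), so H is neither positive definite, negative definite, nor indefinite. The second-order test alone is inconclusive -> degen.
(Indeed, f is constant along the null direction of H through x*, so x* is not a strict local extremum.)

degen


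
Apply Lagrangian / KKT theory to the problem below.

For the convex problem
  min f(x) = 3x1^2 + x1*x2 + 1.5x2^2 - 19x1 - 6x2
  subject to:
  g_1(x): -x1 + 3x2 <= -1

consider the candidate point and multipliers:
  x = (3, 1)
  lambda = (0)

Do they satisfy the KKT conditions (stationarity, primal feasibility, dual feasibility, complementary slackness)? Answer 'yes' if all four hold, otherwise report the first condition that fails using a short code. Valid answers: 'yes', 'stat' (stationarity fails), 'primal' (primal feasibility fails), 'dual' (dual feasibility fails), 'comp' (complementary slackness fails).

Gradient of f: grad f(x) = Q x + c = (0, 0)
Constraint values g_i(x) = a_i^T x - b_i:
  g_1((3, 1)) = 1
Stationarity residual: grad f(x) + sum_i lambda_i a_i = (0, 0)
  -> stationarity OK
Primal feasibility (all g_i <= 0): FAILS
Dual feasibility (all lambda_i >= 0): OK
Complementary slackness (lambda_i * g_i(x) = 0 for all i): OK

Verdict: the first failing condition is primal_feasibility -> primal.

primal


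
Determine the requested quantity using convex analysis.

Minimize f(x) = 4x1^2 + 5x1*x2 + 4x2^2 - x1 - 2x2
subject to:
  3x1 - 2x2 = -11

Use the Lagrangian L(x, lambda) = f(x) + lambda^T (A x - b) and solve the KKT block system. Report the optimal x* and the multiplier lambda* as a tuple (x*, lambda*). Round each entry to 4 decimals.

Form the Lagrangian:
  L(x, lambda) = (1/2) x^T Q x + c^T x + lambda^T (A x - b)
Stationarity (grad_x L = 0): Q x + c + A^T lambda = 0.
Primal feasibility: A x = b.

This gives the KKT block system:
  [ Q   A^T ] [ x     ]   [-c ]
  [ A    0  ] [ lambda ] = [ b ]

Solving the linear system:
  x*      = (-2.1829, 2.2256)
  lambda* = (2.4451)
  f(x*)   = 12.314

x* = (-2.1829, 2.2256), lambda* = (2.4451)


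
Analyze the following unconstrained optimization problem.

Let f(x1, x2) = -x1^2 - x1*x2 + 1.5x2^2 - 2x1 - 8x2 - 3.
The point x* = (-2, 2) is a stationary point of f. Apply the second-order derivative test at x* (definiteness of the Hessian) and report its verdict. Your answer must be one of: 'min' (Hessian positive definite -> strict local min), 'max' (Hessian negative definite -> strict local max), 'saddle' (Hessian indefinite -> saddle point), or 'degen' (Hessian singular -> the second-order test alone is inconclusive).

Compute the Hessian H = grad^2 f:
  H = [[-2, -1], [-1, 3]]
Verify stationarity: grad f(x*) = H x* + g = (0, 0).
Eigenvalues of H: -2.1926, 3.1926.
Eigenvalues have mixed signs, so H is indefinite -> x* is a saddle point.

saddle


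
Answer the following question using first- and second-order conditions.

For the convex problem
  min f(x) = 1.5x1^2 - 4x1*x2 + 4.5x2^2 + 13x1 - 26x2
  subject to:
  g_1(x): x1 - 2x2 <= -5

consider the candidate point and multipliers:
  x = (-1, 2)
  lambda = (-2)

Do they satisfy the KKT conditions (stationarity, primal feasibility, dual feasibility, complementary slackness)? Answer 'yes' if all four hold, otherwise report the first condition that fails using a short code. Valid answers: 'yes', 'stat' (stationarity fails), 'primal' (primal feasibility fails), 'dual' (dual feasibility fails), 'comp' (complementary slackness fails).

Gradient of f: grad f(x) = Q x + c = (2, -4)
Constraint values g_i(x) = a_i^T x - b_i:
  g_1((-1, 2)) = 0
Stationarity residual: grad f(x) + sum_i lambda_i a_i = (0, 0)
  -> stationarity OK
Primal feasibility (all g_i <= 0): OK
Dual feasibility (all lambda_i >= 0): FAILS
Complementary slackness (lambda_i * g_i(x) = 0 for all i): OK

Verdict: the first failing condition is dual_feasibility -> dual.

dual


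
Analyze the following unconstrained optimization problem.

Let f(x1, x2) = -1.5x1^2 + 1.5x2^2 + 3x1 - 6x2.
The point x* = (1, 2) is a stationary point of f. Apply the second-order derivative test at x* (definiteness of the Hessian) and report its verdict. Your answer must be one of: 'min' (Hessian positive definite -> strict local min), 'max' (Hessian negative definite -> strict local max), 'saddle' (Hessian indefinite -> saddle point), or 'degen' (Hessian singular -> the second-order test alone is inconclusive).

Compute the Hessian H = grad^2 f:
  H = [[-3, 0], [0, 3]]
Verify stationarity: grad f(x*) = H x* + g = (0, 0).
Eigenvalues of H: -3, 3.
Eigenvalues have mixed signs, so H is indefinite -> x* is a saddle point.

saddle


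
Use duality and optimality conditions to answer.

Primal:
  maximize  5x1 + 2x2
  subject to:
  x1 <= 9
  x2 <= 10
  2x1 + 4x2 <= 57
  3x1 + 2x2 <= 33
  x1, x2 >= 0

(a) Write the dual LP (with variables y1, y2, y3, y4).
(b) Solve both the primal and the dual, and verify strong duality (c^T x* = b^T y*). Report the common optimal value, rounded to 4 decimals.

The standard primal-dual pair for 'max c^T x s.t. A x <= b, x >= 0' is:
  Dual:  min b^T y  s.t.  A^T y >= c,  y >= 0.

So the dual LP is:
  minimize  9y1 + 10y2 + 57y3 + 33y4
  subject to:
    y1 + 2y3 + 3y4 >= 5
    y2 + 4y3 + 2y4 >= 2
    y1, y2, y3, y4 >= 0

Solving the primal: x* = (9, 3).
  primal value c^T x* = 51.
Solving the dual: y* = (2, 0, 0, 1).
  dual value b^T y* = 51.
Strong duality: c^T x* = b^T y*. Confirmed.

51


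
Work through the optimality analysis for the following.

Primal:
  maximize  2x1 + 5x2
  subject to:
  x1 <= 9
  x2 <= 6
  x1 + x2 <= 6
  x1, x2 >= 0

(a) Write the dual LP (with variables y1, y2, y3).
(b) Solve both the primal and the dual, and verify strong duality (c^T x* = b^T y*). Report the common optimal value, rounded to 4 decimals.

The standard primal-dual pair for 'max c^T x s.t. A x <= b, x >= 0' is:
  Dual:  min b^T y  s.t.  A^T y >= c,  y >= 0.

So the dual LP is:
  minimize  9y1 + 6y2 + 6y3
  subject to:
    y1 + y3 >= 2
    y2 + y3 >= 5
    y1, y2, y3 >= 0

Solving the primal: x* = (0, 6).
  primal value c^T x* = 30.
Solving the dual: y* = (0, 3, 2).
  dual value b^T y* = 30.
Strong duality: c^T x* = b^T y*. Confirmed.

30


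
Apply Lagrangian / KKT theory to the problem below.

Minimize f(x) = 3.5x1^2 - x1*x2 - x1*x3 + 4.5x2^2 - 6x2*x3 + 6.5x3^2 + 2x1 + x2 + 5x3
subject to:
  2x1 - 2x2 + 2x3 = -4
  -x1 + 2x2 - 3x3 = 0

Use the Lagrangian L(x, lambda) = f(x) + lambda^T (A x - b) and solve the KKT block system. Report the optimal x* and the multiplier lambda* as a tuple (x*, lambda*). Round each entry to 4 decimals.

Form the Lagrangian:
  L(x, lambda) = (1/2) x^T Q x + c^T x + lambda^T (A x - b)
Stationarity (grad_x L = 0): Q x + c + A^T lambda = 0.
Primal feasibility: A x = b.

This gives the KKT block system:
  [ Q   A^T ] [ x     ]   [-c ]
  [ A    0  ] [ lambda ] = [ b ]

Solving the linear system:
  x*      = (-2.8846, 0.2308, 1.1154)
  lambda* = (19.9038, 20.2692)
  f(x*)   = 39.8269

x* = (-2.8846, 0.2308, 1.1154), lambda* = (19.9038, 20.2692)


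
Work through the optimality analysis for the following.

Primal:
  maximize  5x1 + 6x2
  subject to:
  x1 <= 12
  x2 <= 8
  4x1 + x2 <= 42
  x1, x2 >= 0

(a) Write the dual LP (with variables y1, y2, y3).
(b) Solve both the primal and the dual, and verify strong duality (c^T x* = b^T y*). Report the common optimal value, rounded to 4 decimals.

The standard primal-dual pair for 'max c^T x s.t. A x <= b, x >= 0' is:
  Dual:  min b^T y  s.t.  A^T y >= c,  y >= 0.

So the dual LP is:
  minimize  12y1 + 8y2 + 42y3
  subject to:
    y1 + 4y3 >= 5
    y2 + y3 >= 6
    y1, y2, y3 >= 0

Solving the primal: x* = (8.5, 8).
  primal value c^T x* = 90.5.
Solving the dual: y* = (0, 4.75, 1.25).
  dual value b^T y* = 90.5.
Strong duality: c^T x* = b^T y*. Confirmed.

90.5


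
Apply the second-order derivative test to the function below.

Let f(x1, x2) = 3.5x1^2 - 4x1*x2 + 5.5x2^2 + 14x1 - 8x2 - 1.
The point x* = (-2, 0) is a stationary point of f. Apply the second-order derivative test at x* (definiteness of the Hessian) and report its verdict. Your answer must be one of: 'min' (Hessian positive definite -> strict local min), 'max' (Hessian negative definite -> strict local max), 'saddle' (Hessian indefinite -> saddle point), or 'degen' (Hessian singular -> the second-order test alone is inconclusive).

Compute the Hessian H = grad^2 f:
  H = [[7, -4], [-4, 11]]
Verify stationarity: grad f(x*) = H x* + g = (0, 0).
Eigenvalues of H: 4.5279, 13.4721.
Both eigenvalues > 0, so H is positive definite -> x* is a strict local min.

min


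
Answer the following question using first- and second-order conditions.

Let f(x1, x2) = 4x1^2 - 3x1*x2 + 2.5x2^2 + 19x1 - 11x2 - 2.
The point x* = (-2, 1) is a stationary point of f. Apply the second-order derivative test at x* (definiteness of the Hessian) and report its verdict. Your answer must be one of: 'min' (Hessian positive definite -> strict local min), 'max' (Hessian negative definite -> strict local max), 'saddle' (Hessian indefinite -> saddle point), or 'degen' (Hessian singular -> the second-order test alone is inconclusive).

Compute the Hessian H = grad^2 f:
  H = [[8, -3], [-3, 5]]
Verify stationarity: grad f(x*) = H x* + g = (0, 0).
Eigenvalues of H: 3.1459, 9.8541.
Both eigenvalues > 0, so H is positive definite -> x* is a strict local min.

min


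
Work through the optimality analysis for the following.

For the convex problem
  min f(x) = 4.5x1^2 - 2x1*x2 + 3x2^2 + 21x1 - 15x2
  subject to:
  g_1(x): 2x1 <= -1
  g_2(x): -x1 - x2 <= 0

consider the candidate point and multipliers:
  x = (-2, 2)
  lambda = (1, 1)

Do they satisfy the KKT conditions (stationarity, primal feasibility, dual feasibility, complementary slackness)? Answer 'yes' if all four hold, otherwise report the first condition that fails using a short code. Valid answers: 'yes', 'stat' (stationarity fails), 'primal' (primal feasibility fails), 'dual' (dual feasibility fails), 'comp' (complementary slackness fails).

Gradient of f: grad f(x) = Q x + c = (-1, 1)
Constraint values g_i(x) = a_i^T x - b_i:
  g_1((-2, 2)) = -3
  g_2((-2, 2)) = 0
Stationarity residual: grad f(x) + sum_i lambda_i a_i = (0, 0)
  -> stationarity OK
Primal feasibility (all g_i <= 0): OK
Dual feasibility (all lambda_i >= 0): OK
Complementary slackness (lambda_i * g_i(x) = 0 for all i): FAILS

Verdict: the first failing condition is complementary_slackness -> comp.

comp


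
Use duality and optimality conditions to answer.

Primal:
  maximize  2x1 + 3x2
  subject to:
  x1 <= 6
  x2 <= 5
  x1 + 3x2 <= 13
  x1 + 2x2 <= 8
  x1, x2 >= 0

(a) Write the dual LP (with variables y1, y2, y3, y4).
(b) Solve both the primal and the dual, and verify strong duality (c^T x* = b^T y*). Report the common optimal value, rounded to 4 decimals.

The standard primal-dual pair for 'max c^T x s.t. A x <= b, x >= 0' is:
  Dual:  min b^T y  s.t.  A^T y >= c,  y >= 0.

So the dual LP is:
  minimize  6y1 + 5y2 + 13y3 + 8y4
  subject to:
    y1 + y3 + y4 >= 2
    y2 + 3y3 + 2y4 >= 3
    y1, y2, y3, y4 >= 0

Solving the primal: x* = (6, 1).
  primal value c^T x* = 15.
Solving the dual: y* = (0.5, 0, 0, 1.5).
  dual value b^T y* = 15.
Strong duality: c^T x* = b^T y*. Confirmed.

15


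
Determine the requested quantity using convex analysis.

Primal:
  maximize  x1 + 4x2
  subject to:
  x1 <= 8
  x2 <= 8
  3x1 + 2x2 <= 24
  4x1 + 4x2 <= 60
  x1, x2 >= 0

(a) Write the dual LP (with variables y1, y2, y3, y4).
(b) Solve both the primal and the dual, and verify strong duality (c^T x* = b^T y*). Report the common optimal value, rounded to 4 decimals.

The standard primal-dual pair for 'max c^T x s.t. A x <= b, x >= 0' is:
  Dual:  min b^T y  s.t.  A^T y >= c,  y >= 0.

So the dual LP is:
  minimize  8y1 + 8y2 + 24y3 + 60y4
  subject to:
    y1 + 3y3 + 4y4 >= 1
    y2 + 2y3 + 4y4 >= 4
    y1, y2, y3, y4 >= 0

Solving the primal: x* = (2.6667, 8).
  primal value c^T x* = 34.6667.
Solving the dual: y* = (0, 3.3333, 0.3333, 0).
  dual value b^T y* = 34.6667.
Strong duality: c^T x* = b^T y*. Confirmed.

34.6667


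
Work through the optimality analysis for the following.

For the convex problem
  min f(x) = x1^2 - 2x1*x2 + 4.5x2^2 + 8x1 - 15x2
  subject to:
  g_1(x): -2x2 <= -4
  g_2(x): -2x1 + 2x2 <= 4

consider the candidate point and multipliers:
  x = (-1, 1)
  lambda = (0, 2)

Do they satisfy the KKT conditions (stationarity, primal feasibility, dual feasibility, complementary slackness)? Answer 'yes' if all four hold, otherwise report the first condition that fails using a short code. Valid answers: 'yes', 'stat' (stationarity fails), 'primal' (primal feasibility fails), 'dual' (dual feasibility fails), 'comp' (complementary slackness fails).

Gradient of f: grad f(x) = Q x + c = (4, -4)
Constraint values g_i(x) = a_i^T x - b_i:
  g_1((-1, 1)) = 2
  g_2((-1, 1)) = 0
Stationarity residual: grad f(x) + sum_i lambda_i a_i = (0, 0)
  -> stationarity OK
Primal feasibility (all g_i <= 0): FAILS
Dual feasibility (all lambda_i >= 0): OK
Complementary slackness (lambda_i * g_i(x) = 0 for all i): OK

Verdict: the first failing condition is primal_feasibility -> primal.

primal
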